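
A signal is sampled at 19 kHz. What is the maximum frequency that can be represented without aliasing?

The maximum frequency that can be represented without aliasing
is the Nyquist frequency: f_max = f_s / 2 = 19 kHz / 2 = 19/2 kHz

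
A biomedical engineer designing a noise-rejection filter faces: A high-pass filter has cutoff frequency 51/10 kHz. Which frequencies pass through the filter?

A high-pass filter passes all frequencies above the cutoff frequency 51/10 kHz and attenuates lower frequencies.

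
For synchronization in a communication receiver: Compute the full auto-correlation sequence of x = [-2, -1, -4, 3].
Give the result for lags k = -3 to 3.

r_xx[k] = sum_m x[m]*x[m+k], indexed from 0, for k = -3 to 3:
  r_xx[-3] = x[3]*x[0] = -6
  r_xx[-2] = x[2]*x[0] + x[3]*x[1] = 5
  r_xx[-1] = x[1]*x[0] + x[2]*x[1] + x[3]*x[2] = -6
  r_xx[0] = x[0]*x[0] + x[1]*x[1] + x[2]*x[2] + x[3]*x[3] = 30
  r_xx[1] = x[0]*x[1] + x[1]*x[2] + x[2]*x[3] = -6
  r_xx[2] = x[0]*x[2] + x[1]*x[3] = 5
  r_xx[3] = x[0]*x[3] = -6
r_xx = [-6, 5, -6, 30, -6, 5, -6]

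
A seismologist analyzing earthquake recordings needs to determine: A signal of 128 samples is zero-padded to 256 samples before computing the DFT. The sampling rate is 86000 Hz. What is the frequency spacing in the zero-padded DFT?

Original DFT: N = 128, resolution = f_s/N = 86000/128 = 5375/8 Hz
Zero-padded DFT: N = 256, resolution = f_s/N = 86000/256 = 5375/16 Hz
Zero-padding interpolates the spectrum (finer frequency grid)
but does NOT improve the true spectral resolution (ability to resolve close frequencies).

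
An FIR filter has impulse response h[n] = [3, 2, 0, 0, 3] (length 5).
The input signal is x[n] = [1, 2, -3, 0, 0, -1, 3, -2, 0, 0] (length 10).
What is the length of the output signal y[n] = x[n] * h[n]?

For linear convolution, the output length is:
len(y) = len(x) + len(h) - 1 = 10 + 5 - 1 = 14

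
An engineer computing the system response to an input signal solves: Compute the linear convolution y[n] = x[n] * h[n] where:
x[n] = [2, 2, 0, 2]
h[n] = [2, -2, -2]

y[n] = sum_k x[k]*h[n-k]. Output length = len(x) + len(h) - 1 = 4 + 3 - 1 = 6.
y[0] = 2*2 = 4
y[1] = 2*2 + 2*-2 = 0
y[2] = 0*2 + 2*-2 + 2*-2 = -8
y[3] = 2*2 + 0*-2 + 2*-2 = 0
y[4] = 2*-2 + 0*-2 = -4
y[5] = 2*-2 = -4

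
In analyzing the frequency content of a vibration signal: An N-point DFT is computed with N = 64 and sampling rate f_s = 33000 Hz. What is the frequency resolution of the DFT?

DFT frequency resolution = f_s / N
= 33000 / 64 = 4125/8 Hz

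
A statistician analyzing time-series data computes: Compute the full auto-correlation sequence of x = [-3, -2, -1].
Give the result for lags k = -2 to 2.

r_xx[k] = sum_m x[m]*x[m+k], indexed from 0, for k = -2 to 2:
  r_xx[-2] = x[2]*x[0] = 3
  r_xx[-1] = x[1]*x[0] + x[2]*x[1] = 8
  r_xx[0] = x[0]*x[0] + x[1]*x[1] + x[2]*x[2] = 14
  r_xx[1] = x[0]*x[1] + x[1]*x[2] = 8
  r_xx[2] = x[0]*x[2] = 3
r_xx = [3, 8, 14, 8, 3]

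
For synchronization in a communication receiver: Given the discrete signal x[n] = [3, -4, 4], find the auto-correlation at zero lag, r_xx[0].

The auto-correlation at zero lag r_xx[0] equals the signal energy.
r_xx[0] = sum of x[n]^2 = 3^2 + (-4)^2 + 4^2
= 9 + 16 + 16 = 41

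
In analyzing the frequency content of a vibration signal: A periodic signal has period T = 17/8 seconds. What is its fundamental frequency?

The fundamental frequency is the reciprocal of the period.
f = 1/T = 1/(17/8) = 8/17 Hz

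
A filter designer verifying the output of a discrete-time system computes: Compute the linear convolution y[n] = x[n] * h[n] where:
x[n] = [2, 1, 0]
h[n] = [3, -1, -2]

y[n] = sum_k x[k]*h[n-k]. Output length = len(x) + len(h) - 1 = 3 + 3 - 1 = 5.
y[0] = 2*3 = 6
y[1] = 1*3 + 2*-1 = 1
y[2] = 0*3 + 1*-1 + 2*-2 = -5
y[3] = 0*-1 + 1*-2 = -2
y[4] = 0*-2 = 0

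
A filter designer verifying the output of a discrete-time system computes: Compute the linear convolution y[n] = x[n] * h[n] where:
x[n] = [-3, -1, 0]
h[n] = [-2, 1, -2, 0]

y[n] = sum_k x[k]*h[n-k]. Output length = len(x) + len(h) - 1 = 3 + 4 - 1 = 6.
y[0] = -3*-2 = 6
y[1] = -1*-2 + -3*1 = -1
y[2] = 0*-2 + -1*1 + -3*-2 = 5
y[3] = 0*1 + -1*-2 + -3*0 = 2
y[4] = 0*-2 + -1*0 = 0
y[5] = 0*0 = 0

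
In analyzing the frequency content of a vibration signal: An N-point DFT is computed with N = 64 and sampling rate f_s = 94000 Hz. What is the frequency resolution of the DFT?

DFT frequency resolution = f_s / N
= 94000 / 64 = 5875/4 Hz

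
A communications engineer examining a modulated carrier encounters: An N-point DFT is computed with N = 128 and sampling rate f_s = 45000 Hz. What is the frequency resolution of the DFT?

DFT frequency resolution = f_s / N
= 45000 / 128 = 5625/16 Hz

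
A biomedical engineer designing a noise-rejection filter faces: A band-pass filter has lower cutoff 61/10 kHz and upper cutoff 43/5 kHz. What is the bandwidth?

Bandwidth = f_high - f_low
= 43/5 kHz - 61/10 kHz = 5/2 kHz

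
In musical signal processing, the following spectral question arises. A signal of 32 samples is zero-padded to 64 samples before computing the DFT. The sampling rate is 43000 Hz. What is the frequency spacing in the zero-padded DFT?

Original DFT: N = 32, resolution = f_s/N = 43000/32 = 5375/4 Hz
Zero-padded DFT: N = 64, resolution = f_s/N = 43000/64 = 5375/8 Hz
Zero-padding interpolates the spectrum (finer frequency grid)
but does NOT improve the true spectral resolution (ability to resolve close frequencies).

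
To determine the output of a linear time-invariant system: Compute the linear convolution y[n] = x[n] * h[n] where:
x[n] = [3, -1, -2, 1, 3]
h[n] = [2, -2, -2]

y[n] = sum_k x[k]*h[n-k]. Output length = len(x) + len(h) - 1 = 5 + 3 - 1 = 7.
y[0] = 3*2 = 6
y[1] = -1*2 + 3*-2 = -8
y[2] = -2*2 + -1*-2 + 3*-2 = -8
y[3] = 1*2 + -2*-2 + -1*-2 = 8
y[4] = 3*2 + 1*-2 + -2*-2 = 8
y[5] = 3*-2 + 1*-2 = -8
y[6] = 3*-2 = -6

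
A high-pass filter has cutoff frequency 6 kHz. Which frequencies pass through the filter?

A high-pass filter passes all frequencies above the cutoff frequency 6 kHz and attenuates lower frequencies.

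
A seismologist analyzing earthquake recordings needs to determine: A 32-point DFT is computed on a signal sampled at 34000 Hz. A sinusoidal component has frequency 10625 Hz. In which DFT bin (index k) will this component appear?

DFT frequency resolution = f_s/N = 34000/32 = 2125/2 Hz
Bin index k = f_signal / resolution = 10625 / 2125/2 = 10
The signal frequency 10625 Hz falls in DFT bin k = 10.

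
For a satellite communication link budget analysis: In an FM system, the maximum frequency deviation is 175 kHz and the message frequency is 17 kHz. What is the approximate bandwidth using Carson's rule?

Carson's rule: BW = 2*(delta_f + f_m)
= 2*(175 + 17) kHz = 384 kHz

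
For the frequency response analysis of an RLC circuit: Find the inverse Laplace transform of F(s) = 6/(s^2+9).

Standard pair: w/(s^2+w^2) <-> sin(wt)*u(t)
Recognize w^2 = 9, so w = 3; numerator 6 = 2*3.
f(t) = 2*sin(3t)*u(t)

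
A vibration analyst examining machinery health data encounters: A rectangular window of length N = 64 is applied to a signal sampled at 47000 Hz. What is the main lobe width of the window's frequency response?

For a rectangular window of length N,
the main lobe width in frequency is 2*f_s/N.
= 2*47000/64 = 5875/4 Hz
This determines the minimum frequency separation for resolving two sinusoids.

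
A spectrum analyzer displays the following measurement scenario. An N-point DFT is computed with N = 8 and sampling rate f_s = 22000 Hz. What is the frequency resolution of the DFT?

DFT frequency resolution = f_s / N
= 22000 / 8 = 2750 Hz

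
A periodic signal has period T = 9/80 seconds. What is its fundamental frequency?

The fundamental frequency is the reciprocal of the period.
f = 1/T = 1/(9/80) = 80/9 Hz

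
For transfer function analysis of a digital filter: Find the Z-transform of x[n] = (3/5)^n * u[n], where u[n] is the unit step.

The Z-transform of a^n * u[n] is z/(z-a) for |z| > |a|.
Here a = 3/5, so X(z) = z/(z - (3/5)) = 5z/(5z - 3)
ROC: |z| > 3/5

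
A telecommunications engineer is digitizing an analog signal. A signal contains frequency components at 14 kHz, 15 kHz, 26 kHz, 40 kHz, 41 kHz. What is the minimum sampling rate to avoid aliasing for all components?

The highest frequency component is f_max = 41 kHz.
Nyquist rate = 2 * f_max = 2 * 41 kHz = 82 kHz.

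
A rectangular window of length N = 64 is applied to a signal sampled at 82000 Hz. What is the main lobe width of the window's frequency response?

For a rectangular window of length N,
the main lobe width in frequency is 2*f_s/N.
= 2*82000/64 = 5125/2 Hz
This determines the minimum frequency separation for resolving two sinusoids.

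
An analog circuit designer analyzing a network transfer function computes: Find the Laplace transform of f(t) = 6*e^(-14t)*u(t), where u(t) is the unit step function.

Standard Laplace transform pair:
e^(-at)*u(t) <-> 1/(s+a)
With a = 14: L{6*e^(-14t)*u(t)} = 6/(s+14), ROC: Re(s) > -14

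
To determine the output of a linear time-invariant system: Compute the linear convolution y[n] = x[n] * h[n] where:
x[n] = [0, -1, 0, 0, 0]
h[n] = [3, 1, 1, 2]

y[n] = sum_k x[k]*h[n-k]. Output length = len(x) + len(h) - 1 = 5 + 4 - 1 = 8.
y[0] = 0*3 = 0
y[1] = -1*3 + 0*1 = -3
y[2] = 0*3 + -1*1 + 0*1 = -1
y[3] = 0*3 + 0*1 + -1*1 + 0*2 = -1
y[4] = 0*3 + 0*1 + 0*1 + -1*2 = -2
y[5] = 0*1 + 0*1 + 0*2 = 0
y[6] = 0*1 + 0*2 = 0
y[7] = 0*2 = 0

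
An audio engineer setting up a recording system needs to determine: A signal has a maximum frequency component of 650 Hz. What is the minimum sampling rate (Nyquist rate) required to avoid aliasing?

By the Nyquist-Shannon sampling theorem,
the minimum sampling rate (Nyquist rate) must be at least 2 * f_max.
Nyquist rate = 2 * 650 Hz = 1300 Hz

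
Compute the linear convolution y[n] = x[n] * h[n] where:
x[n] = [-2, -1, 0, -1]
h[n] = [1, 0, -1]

y[n] = sum_k x[k]*h[n-k]. Output length = len(x) + len(h) - 1 = 4 + 3 - 1 = 6.
y[0] = -2*1 = -2
y[1] = -1*1 + -2*0 = -1
y[2] = 0*1 + -1*0 + -2*-1 = 2
y[3] = -1*1 + 0*0 + -1*-1 = 0
y[4] = -1*0 + 0*-1 = 0
y[5] = -1*-1 = 1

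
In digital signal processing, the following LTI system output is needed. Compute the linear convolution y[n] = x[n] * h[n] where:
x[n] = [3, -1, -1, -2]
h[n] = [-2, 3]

y[n] = sum_k x[k]*h[n-k]. Output length = len(x) + len(h) - 1 = 4 + 2 - 1 = 5.
y[0] = 3*-2 = -6
y[1] = -1*-2 + 3*3 = 11
y[2] = -1*-2 + -1*3 = -1
y[3] = -2*-2 + -1*3 = 1
y[4] = -2*3 = -6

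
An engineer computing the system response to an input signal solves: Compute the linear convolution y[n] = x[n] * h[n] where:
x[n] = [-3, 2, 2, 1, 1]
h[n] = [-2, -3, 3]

y[n] = sum_k x[k]*h[n-k]. Output length = len(x) + len(h) - 1 = 5 + 3 - 1 = 7.
y[0] = -3*-2 = 6
y[1] = 2*-2 + -3*-3 = 5
y[2] = 2*-2 + 2*-3 + -3*3 = -19
y[3] = 1*-2 + 2*-3 + 2*3 = -2
y[4] = 1*-2 + 1*-3 + 2*3 = 1
y[5] = 1*-3 + 1*3 = 0
y[6] = 1*3 = 3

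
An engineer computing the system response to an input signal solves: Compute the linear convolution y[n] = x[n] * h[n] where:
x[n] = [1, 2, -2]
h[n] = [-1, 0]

y[n] = sum_k x[k]*h[n-k]. Output length = len(x) + len(h) - 1 = 3 + 2 - 1 = 4.
y[0] = 1*-1 = -1
y[1] = 2*-1 + 1*0 = -2
y[2] = -2*-1 + 2*0 = 2
y[3] = -2*0 = 0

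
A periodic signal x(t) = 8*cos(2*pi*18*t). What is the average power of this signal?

Average power of A*cos(wt) is A^2/2.
P = 8^2 / 2 = 64/2 = 32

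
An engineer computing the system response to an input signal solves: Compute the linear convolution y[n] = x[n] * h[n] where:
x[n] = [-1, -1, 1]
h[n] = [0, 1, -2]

y[n] = sum_k x[k]*h[n-k]. Output length = len(x) + len(h) - 1 = 3 + 3 - 1 = 5.
y[0] = -1*0 = 0
y[1] = -1*0 + -1*1 = -1
y[2] = 1*0 + -1*1 + -1*-2 = 1
y[3] = 1*1 + -1*-2 = 3
y[4] = 1*-2 = -2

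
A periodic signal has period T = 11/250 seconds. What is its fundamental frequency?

The fundamental frequency is the reciprocal of the period.
f = 1/T = 1/(11/250) = 250/11 Hz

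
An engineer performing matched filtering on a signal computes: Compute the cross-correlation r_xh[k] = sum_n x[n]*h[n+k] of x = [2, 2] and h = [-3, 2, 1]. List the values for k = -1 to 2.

Both sequences indexed from 0 and zero outside their support.
Lags with overlap: k = -1 to 2.
  r_xh[-1] = x[1]*h[0] = -6
  r_xh[0] = x[0]*h[0] + x[1]*h[1] = -2
  r_xh[1] = x[0]*h[1] + x[1]*h[2] = 6
  r_xh[2] = x[0]*h[2] = 2
r_xh = [-6, -2, 6, 2] (for k = -1, ..., 2)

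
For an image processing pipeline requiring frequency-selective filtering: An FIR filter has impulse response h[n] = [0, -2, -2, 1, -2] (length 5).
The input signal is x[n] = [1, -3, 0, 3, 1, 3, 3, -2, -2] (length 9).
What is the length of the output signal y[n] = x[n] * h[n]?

For linear convolution, the output length is:
len(y) = len(x) + len(h) - 1 = 9 + 5 - 1 = 13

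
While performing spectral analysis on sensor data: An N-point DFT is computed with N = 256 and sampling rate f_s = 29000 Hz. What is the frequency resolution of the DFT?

DFT frequency resolution = f_s / N
= 29000 / 256 = 3625/32 Hz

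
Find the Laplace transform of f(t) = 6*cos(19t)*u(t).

Standard pair: cos(wt)*u(t) <-> s/(s^2+w^2)
With w = 19: L{6*cos(19t)*u(t)} = 6s/(s^2+361)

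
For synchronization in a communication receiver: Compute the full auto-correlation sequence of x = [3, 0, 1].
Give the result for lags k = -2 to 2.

r_xx[k] = sum_m x[m]*x[m+k], indexed from 0, for k = -2 to 2:
  r_xx[-2] = x[2]*x[0] = 3
  r_xx[-1] = x[1]*x[0] + x[2]*x[1] = 0
  r_xx[0] = x[0]*x[0] + x[1]*x[1] + x[2]*x[2] = 10
  r_xx[1] = x[0]*x[1] + x[1]*x[2] = 0
  r_xx[2] = x[0]*x[2] = 3
r_xx = [3, 0, 10, 0, 3]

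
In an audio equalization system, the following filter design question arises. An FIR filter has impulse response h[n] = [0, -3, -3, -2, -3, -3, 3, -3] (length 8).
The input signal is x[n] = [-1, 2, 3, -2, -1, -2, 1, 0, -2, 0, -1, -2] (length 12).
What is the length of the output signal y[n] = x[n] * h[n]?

For linear convolution, the output length is:
len(y) = len(x) + len(h) - 1 = 12 + 8 - 1 = 19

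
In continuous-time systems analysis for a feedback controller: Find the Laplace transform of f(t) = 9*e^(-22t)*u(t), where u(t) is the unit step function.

Standard Laplace transform pair:
e^(-at)*u(t) <-> 1/(s+a)
With a = 22: L{9*e^(-22t)*u(t)} = 9/(s+22), ROC: Re(s) > -22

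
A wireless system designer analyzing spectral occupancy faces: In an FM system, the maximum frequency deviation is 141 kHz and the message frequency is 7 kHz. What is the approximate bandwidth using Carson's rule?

Carson's rule: BW = 2*(delta_f + f_m)
= 2*(141 + 7) kHz = 296 kHz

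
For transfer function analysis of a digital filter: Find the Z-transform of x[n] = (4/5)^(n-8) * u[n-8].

Time-shifting property: if X(z) = Z{x[n]}, then Z{x[n-d]} = z^(-d) * X(z)
X(z) = z/(z - 4/5) for x[n] = (4/5)^n * u[n]
Z{x[n-8]} = z^(-8) * z/(z - 4/5) = z^(-7)/(z - 4/5)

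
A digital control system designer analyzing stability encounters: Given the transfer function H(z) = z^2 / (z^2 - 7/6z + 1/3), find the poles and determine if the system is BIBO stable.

Poles are roots of the denominator: z^2 - 7/6z + 1/3 = 0.
Quadratic formula: z = [-(-7/6) +/- sqrt((-7/6)^2 - 4*(1/3))] / 2
Discriminant = 49/36 - 4/3 = 1/36; sqrt = 1/6.
z = (7/6 +/- 1/6) / 2 => z = 2/3 or z = 1/2.
|p1| = 1/2, |p2| = 2/3.
For BIBO stability, all poles must lie inside the unit circle (|p| < 1).
System is STABLE since both |p| < 1.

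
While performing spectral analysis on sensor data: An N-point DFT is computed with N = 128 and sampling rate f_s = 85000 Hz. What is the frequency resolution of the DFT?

DFT frequency resolution = f_s / N
= 85000 / 128 = 10625/16 Hz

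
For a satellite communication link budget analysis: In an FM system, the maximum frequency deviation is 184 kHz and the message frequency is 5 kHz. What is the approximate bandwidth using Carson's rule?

Carson's rule: BW = 2*(delta_f + f_m)
= 2*(184 + 5) kHz = 378 kHz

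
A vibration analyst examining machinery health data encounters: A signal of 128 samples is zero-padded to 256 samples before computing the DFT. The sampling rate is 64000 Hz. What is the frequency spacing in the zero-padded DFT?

Original DFT: N = 128, resolution = f_s/N = 64000/128 = 500 Hz
Zero-padded DFT: N = 256, resolution = f_s/N = 64000/256 = 250 Hz
Zero-padding interpolates the spectrum (finer frequency grid)
but does NOT improve the true spectral resolution (ability to resolve close frequencies).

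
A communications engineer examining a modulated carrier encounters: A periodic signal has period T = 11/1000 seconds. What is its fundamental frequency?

The fundamental frequency is the reciprocal of the period.
f = 1/T = 1/(11/1000) = 1000/11 Hz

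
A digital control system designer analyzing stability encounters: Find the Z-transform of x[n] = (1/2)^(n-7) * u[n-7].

Time-shifting property: if X(z) = Z{x[n]}, then Z{x[n-d]} = z^(-d) * X(z)
X(z) = z/(z - 1/2) for x[n] = (1/2)^n * u[n]
Z{x[n-7]} = z^(-7) * z/(z - 1/2) = z^(-6)/(z - 1/2)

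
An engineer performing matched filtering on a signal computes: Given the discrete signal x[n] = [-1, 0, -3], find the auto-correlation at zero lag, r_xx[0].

The auto-correlation at zero lag r_xx[0] equals the signal energy.
r_xx[0] = sum of x[n]^2 = (-1)^2 + 0^2 + (-3)^2
= 1 + 0 + 9 = 10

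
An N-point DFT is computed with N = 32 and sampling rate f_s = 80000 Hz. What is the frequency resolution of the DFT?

DFT frequency resolution = f_s / N
= 80000 / 32 = 2500 Hz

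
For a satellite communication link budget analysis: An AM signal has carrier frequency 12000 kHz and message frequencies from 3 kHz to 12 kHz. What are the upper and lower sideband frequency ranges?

Upper sideband (USB) = fc + [fm_low, fm_high] = 12000 + [3, 12] = [12003, 12012] kHz
Lower sideband (LSB) = fc - [fm_high, fm_low] = 12000 - [12, 3] = [11988, 11997] kHz
Total occupied spectrum: 11988 kHz to 12012 kHz (plus carrier at 12000 kHz)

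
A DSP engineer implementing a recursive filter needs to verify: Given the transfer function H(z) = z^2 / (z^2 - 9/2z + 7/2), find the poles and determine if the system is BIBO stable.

Poles are roots of the denominator: z^2 - 9/2z + 7/2 = 0.
Quadratic formula: z = [-(-9/2) +/- sqrt((-9/2)^2 - 4*(7/2))] / 2
Discriminant = 81/4 - 14 = 25/4; sqrt = 5/2.
z = (9/2 +/- 5/2) / 2 => z = 7/2 or z = 1.
|p1| = 1, |p2| = 7/2.
For BIBO stability, all poles must lie inside the unit circle (|p| < 1).
System is UNSTABLE since at least one |p| >= 1.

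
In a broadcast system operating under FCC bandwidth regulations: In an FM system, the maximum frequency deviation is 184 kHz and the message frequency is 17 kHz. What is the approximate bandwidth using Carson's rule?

Carson's rule: BW = 2*(delta_f + f_m)
= 2*(184 + 17) kHz = 402 kHz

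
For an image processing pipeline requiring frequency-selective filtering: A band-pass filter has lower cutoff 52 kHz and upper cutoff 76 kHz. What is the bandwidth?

Bandwidth = f_high - f_low
= 76 kHz - 52 kHz = 24 kHz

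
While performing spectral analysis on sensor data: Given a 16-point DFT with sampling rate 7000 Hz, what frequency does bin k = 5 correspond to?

The frequency of DFT bin k is: f_k = k * f_s / N
f_5 = 5 * 7000 / 16 = 4375/2 Hz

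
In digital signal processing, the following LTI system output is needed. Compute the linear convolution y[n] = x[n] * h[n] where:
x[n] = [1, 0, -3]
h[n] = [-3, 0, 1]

y[n] = sum_k x[k]*h[n-k]. Output length = len(x) + len(h) - 1 = 3 + 3 - 1 = 5.
y[0] = 1*-3 = -3
y[1] = 0*-3 + 1*0 = 0
y[2] = -3*-3 + 0*0 + 1*1 = 10
y[3] = -3*0 + 0*1 = 0
y[4] = -3*1 = -3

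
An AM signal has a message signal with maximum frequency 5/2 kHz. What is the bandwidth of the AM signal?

In AM (double-sideband), the bandwidth is twice the message frequency.
BW = 2 * f_m = 2 * 5/2 kHz = 5 kHz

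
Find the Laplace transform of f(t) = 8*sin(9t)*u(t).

Standard pair: sin(wt)*u(t) <-> w/(s^2+w^2)
With w = 9: L{8*sin(9t)*u(t)} = 72/(s^2+81)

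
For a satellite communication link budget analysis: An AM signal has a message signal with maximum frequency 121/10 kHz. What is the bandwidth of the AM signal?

In AM (double-sideband), the bandwidth is twice the message frequency.
BW = 2 * f_m = 2 * 121/10 kHz = 121/5 kHz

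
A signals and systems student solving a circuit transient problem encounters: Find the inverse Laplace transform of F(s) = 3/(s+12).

Standard pair: k/(s+a) <-> k*e^(-at)*u(t)
With k=3, a=12: f(t) = 3*e^(-12t)*u(t)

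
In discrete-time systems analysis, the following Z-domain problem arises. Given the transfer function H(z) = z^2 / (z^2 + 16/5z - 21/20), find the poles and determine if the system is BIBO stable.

Poles are roots of the denominator: z^2 + 16/5z - 21/20 = 0.
Quadratic formula: z = [-(16/5) +/- sqrt((16/5)^2 - 4*(-21/20))] / 2
Discriminant = 256/25 + 21/5 = 361/25; sqrt = 19/5.
z = (-16/5 +/- 19/5) / 2 => z = 3/10 or z = -7/2.
|p1| = 7/2, |p2| = 3/10.
For BIBO stability, all poles must lie inside the unit circle (|p| < 1).
System is UNSTABLE since at least one |p| >= 1.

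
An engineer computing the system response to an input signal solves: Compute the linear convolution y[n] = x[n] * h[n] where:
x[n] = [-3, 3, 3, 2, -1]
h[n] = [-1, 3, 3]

y[n] = sum_k x[k]*h[n-k]. Output length = len(x) + len(h) - 1 = 5 + 3 - 1 = 7.
y[0] = -3*-1 = 3
y[1] = 3*-1 + -3*3 = -12
y[2] = 3*-1 + 3*3 + -3*3 = -3
y[3] = 2*-1 + 3*3 + 3*3 = 16
y[4] = -1*-1 + 2*3 + 3*3 = 16
y[5] = -1*3 + 2*3 = 3
y[6] = -1*3 = -3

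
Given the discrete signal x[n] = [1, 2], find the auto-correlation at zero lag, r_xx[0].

The auto-correlation at zero lag r_xx[0] equals the signal energy.
r_xx[0] = sum of x[n]^2 = 1^2 + 2^2
= 1 + 4 = 5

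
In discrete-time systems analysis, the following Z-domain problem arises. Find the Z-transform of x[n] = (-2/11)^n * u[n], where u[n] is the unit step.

The Z-transform of a^n * u[n] is z/(z-a) for |z| > |a|.
Here a = -2/11, so X(z) = z/(z - (-2/11)) = 11z/(11z + 2)
ROC: |z| > 2/11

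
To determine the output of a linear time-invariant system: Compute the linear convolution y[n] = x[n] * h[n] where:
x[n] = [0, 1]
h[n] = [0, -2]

y[n] = sum_k x[k]*h[n-k]. Output length = len(x) + len(h) - 1 = 2 + 2 - 1 = 3.
y[0] = 0*0 = 0
y[1] = 1*0 + 0*-2 = 0
y[2] = 1*-2 = -2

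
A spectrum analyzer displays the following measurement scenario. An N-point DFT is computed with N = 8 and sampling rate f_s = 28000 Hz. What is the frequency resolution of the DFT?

DFT frequency resolution = f_s / N
= 28000 / 8 = 3500 Hz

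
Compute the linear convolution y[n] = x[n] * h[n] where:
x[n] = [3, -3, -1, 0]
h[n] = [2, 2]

y[n] = sum_k x[k]*h[n-k]. Output length = len(x) + len(h) - 1 = 4 + 2 - 1 = 5.
y[0] = 3*2 = 6
y[1] = -3*2 + 3*2 = 0
y[2] = -1*2 + -3*2 = -8
y[3] = 0*2 + -1*2 = -2
y[4] = 0*2 = 0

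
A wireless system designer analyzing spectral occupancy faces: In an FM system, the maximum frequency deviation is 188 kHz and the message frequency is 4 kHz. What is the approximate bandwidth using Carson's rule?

Carson's rule: BW = 2*(delta_f + f_m)
= 2*(188 + 4) kHz = 384 kHz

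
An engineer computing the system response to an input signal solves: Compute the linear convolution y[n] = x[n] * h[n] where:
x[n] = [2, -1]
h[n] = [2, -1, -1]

y[n] = sum_k x[k]*h[n-k]. Output length = len(x) + len(h) - 1 = 2 + 3 - 1 = 4.
y[0] = 2*2 = 4
y[1] = -1*2 + 2*-1 = -4
y[2] = -1*-1 + 2*-1 = -1
y[3] = -1*-1 = 1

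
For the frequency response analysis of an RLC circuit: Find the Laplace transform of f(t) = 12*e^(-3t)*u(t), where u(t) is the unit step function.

Standard Laplace transform pair:
e^(-at)*u(t) <-> 1/(s+a)
With a = 3: L{12*e^(-3t)*u(t)} = 12/(s+3), ROC: Re(s) > -3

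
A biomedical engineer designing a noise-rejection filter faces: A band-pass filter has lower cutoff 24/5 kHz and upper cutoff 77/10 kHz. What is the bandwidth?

Bandwidth = f_high - f_low
= 77/10 kHz - 24/5 kHz = 29/10 kHz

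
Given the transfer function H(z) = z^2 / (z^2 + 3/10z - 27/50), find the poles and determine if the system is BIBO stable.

Poles are roots of the denominator: z^2 + 3/10z - 27/50 = 0.
Quadratic formula: z = [-(3/10) +/- sqrt((3/10)^2 - 4*(-27/50))] / 2
Discriminant = 9/100 + 54/25 = 9/4; sqrt = 3/2.
z = (-3/10 +/- 3/2) / 2 => z = 3/5 or z = -9/10.
|p1| = 3/5, |p2| = 9/10.
For BIBO stability, all poles must lie inside the unit circle (|p| < 1).
System is STABLE since both |p| < 1.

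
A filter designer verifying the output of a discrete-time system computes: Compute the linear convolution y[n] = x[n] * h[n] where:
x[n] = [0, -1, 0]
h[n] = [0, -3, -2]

y[n] = sum_k x[k]*h[n-k]. Output length = len(x) + len(h) - 1 = 3 + 3 - 1 = 5.
y[0] = 0*0 = 0
y[1] = -1*0 + 0*-3 = 0
y[2] = 0*0 + -1*-3 + 0*-2 = 3
y[3] = 0*-3 + -1*-2 = 2
y[4] = 0*-2 = 0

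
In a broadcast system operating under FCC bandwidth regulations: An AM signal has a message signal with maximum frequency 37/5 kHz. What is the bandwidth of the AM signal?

In AM (double-sideband), the bandwidth is twice the message frequency.
BW = 2 * f_m = 2 * 37/5 kHz = 74/5 kHz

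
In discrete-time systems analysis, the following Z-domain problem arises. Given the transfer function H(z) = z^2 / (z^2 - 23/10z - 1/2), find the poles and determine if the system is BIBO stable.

Poles are roots of the denominator: z^2 - 23/10z - 1/2 = 0.
Quadratic formula: z = [-(-23/10) +/- sqrt((-23/10)^2 - 4*(-1/2))] / 2
Discriminant = 529/100 + 2 = 729/100; sqrt = 27/10.
z = (23/10 +/- 27/10) / 2 => z = 5/2 or z = -1/5.
|p1| = 5/2, |p2| = 1/5.
For BIBO stability, all poles must lie inside the unit circle (|p| < 1).
System is UNSTABLE since at least one |p| >= 1.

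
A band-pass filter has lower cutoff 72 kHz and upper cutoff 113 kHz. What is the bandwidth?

Bandwidth = f_high - f_low
= 113 kHz - 72 kHz = 41 kHz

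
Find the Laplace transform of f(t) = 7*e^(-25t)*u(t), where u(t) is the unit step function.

Standard Laplace transform pair:
e^(-at)*u(t) <-> 1/(s+a)
With a = 25: L{7*e^(-25t)*u(t)} = 7/(s+25), ROC: Re(s) > -25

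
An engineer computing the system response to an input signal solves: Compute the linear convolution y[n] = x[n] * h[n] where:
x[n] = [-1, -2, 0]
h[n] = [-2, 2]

y[n] = sum_k x[k]*h[n-k]. Output length = len(x) + len(h) - 1 = 3 + 2 - 1 = 4.
y[0] = -1*-2 = 2
y[1] = -2*-2 + -1*2 = 2
y[2] = 0*-2 + -2*2 = -4
y[3] = 0*2 = 0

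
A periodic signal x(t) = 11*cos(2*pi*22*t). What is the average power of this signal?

Average power of A*cos(wt) is A^2/2.
P = 11^2 / 2 = 121/2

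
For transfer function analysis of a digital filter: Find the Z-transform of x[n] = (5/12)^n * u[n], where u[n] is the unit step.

The Z-transform of a^n * u[n] is z/(z-a) for |z| > |a|.
Here a = 5/12, so X(z) = z/(z - (5/12)) = 12z/(12z - 5)
ROC: |z| > 5/12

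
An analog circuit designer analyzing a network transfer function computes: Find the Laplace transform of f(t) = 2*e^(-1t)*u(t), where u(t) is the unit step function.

Standard Laplace transform pair:
e^(-at)*u(t) <-> 1/(s+a)
With a = 1: L{2*e^(-1t)*u(t)} = 2/(s+1), ROC: Re(s) > -1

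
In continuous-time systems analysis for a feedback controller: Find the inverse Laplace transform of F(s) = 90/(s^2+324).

Standard pair: w/(s^2+w^2) <-> sin(wt)*u(t)
Recognize w^2 = 324, so w = 18; numerator 90 = 5*18.
f(t) = 5*sin(18t)*u(t)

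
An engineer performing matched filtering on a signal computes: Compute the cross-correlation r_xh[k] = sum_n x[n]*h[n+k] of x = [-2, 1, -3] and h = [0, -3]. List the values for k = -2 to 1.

Both sequences indexed from 0 and zero outside their support.
Lags with overlap: k = -2 to 1.
  r_xh[-2] = x[2]*h[0] = 0
  r_xh[-1] = x[1]*h[0] + x[2]*h[1] = 9
  r_xh[0] = x[0]*h[0] + x[1]*h[1] = -3
  r_xh[1] = x[0]*h[1] = 6
r_xh = [0, 9, -3, 6] (for k = -2, ..., 1)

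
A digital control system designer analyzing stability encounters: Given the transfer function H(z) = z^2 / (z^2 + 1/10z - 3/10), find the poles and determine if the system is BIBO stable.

Poles are roots of the denominator: z^2 + 1/10z - 3/10 = 0.
Quadratic formula: z = [-(1/10) +/- sqrt((1/10)^2 - 4*(-3/10))] / 2
Discriminant = 1/100 + 6/5 = 121/100; sqrt = 11/10.
z = (-1/10 +/- 11/10) / 2 => z = 1/2 or z = -3/5.
|p1| = 3/5, |p2| = 1/2.
For BIBO stability, all poles must lie inside the unit circle (|p| < 1).
System is STABLE since both |p| < 1.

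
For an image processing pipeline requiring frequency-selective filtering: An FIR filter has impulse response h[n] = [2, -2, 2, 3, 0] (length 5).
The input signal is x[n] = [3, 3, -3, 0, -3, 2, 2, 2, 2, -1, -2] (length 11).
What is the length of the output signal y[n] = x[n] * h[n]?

For linear convolution, the output length is:
len(y) = len(x) + len(h) - 1 = 11 + 5 - 1 = 15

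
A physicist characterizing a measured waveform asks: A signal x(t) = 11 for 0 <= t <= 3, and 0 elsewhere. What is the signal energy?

Energy = integral of |x(t)|^2 dt over the signal duration
= 11^2 * 3 = 121 * 3 = 363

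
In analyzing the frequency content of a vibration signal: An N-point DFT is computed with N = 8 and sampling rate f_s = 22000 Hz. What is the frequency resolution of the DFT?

DFT frequency resolution = f_s / N
= 22000 / 8 = 2750 Hz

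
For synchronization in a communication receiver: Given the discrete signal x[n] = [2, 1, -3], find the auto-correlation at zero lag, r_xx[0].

The auto-correlation at zero lag r_xx[0] equals the signal energy.
r_xx[0] = sum of x[n]^2 = 2^2 + 1^2 + (-3)^2
= 4 + 1 + 9 = 14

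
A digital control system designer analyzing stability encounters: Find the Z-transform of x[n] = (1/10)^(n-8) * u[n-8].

Time-shifting property: if X(z) = Z{x[n]}, then Z{x[n-d]} = z^(-d) * X(z)
X(z) = z/(z - 1/10) for x[n] = (1/10)^n * u[n]
Z{x[n-8]} = z^(-8) * z/(z - 1/10) = z^(-7)/(z - 1/10)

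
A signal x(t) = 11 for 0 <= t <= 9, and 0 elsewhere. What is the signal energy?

Energy = integral of |x(t)|^2 dt over the signal duration
= 11^2 * 9 = 121 * 9 = 1089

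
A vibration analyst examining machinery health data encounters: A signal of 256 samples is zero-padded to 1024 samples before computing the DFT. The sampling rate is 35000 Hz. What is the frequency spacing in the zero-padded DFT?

Original DFT: N = 256, resolution = f_s/N = 35000/256 = 4375/32 Hz
Zero-padded DFT: N = 1024, resolution = f_s/N = 35000/1024 = 4375/128 Hz
Zero-padding interpolates the spectrum (finer frequency grid)
but does NOT improve the true spectral resolution (ability to resolve close frequencies).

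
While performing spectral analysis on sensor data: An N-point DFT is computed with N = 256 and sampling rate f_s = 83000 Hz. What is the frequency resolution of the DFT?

DFT frequency resolution = f_s / N
= 83000 / 256 = 10375/32 Hz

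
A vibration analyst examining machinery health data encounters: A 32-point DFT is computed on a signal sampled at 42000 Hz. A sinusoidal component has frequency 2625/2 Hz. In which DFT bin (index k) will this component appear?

DFT frequency resolution = f_s/N = 42000/32 = 2625/2 Hz
Bin index k = f_signal / resolution = 2625/2 / 2625/2 = 1
The signal frequency 2625/2 Hz falls in DFT bin k = 1.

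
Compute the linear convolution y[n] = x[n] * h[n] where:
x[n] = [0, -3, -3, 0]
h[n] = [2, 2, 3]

y[n] = sum_k x[k]*h[n-k]. Output length = len(x) + len(h) - 1 = 4 + 3 - 1 = 6.
y[0] = 0*2 = 0
y[1] = -3*2 + 0*2 = -6
y[2] = -3*2 + -3*2 + 0*3 = -12
y[3] = 0*2 + -3*2 + -3*3 = -15
y[4] = 0*2 + -3*3 = -9
y[5] = 0*3 = 0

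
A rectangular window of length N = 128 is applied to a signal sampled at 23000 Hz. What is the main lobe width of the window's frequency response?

For a rectangular window of length N,
the main lobe width in frequency is 2*f_s/N.
= 2*23000/128 = 2875/8 Hz
This determines the minimum frequency separation for resolving two sinusoids.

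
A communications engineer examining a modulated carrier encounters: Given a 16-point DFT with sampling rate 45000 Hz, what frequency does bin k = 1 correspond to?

The frequency of DFT bin k is: f_k = k * f_s / N
f_1 = 1 * 45000 / 16 = 5625/2 Hz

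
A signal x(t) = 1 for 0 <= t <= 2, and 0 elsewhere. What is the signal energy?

Energy = integral of |x(t)|^2 dt over the signal duration
= 1^2 * 2 = 1 * 2 = 2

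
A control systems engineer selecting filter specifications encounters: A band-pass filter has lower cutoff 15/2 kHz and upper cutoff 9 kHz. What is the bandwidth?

Bandwidth = f_high - f_low
= 9 kHz - 15/2 kHz = 3/2 kHz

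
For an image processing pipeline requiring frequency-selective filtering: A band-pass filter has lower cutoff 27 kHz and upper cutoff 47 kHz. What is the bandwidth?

Bandwidth = f_high - f_low
= 47 kHz - 27 kHz = 20 kHz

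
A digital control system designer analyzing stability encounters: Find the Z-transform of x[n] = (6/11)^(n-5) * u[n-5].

Time-shifting property: if X(z) = Z{x[n]}, then Z{x[n-d]} = z^(-d) * X(z)
X(z) = z/(z - 6/11) for x[n] = (6/11)^n * u[n]
Z{x[n-5]} = z^(-5) * z/(z - 6/11) = z^(-4)/(z - 6/11)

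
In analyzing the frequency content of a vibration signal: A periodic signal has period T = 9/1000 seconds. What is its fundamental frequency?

The fundamental frequency is the reciprocal of the period.
f = 1/T = 1/(9/1000) = 1000/9 Hz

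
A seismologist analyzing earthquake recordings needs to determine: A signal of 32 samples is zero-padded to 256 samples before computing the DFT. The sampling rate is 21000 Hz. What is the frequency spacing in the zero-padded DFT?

Original DFT: N = 32, resolution = f_s/N = 21000/32 = 2625/4 Hz
Zero-padded DFT: N = 256, resolution = f_s/N = 21000/256 = 2625/32 Hz
Zero-padding interpolates the spectrum (finer frequency grid)
but does NOT improve the true spectral resolution (ability to resolve close frequencies).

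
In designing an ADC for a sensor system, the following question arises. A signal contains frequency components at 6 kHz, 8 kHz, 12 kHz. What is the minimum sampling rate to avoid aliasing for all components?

The highest frequency component is f_max = 12 kHz.
Nyquist rate = 2 * f_max = 2 * 12 kHz = 24 kHz.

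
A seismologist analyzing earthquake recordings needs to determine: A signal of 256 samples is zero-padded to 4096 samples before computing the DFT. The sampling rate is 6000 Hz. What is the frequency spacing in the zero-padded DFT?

Original DFT: N = 256, resolution = f_s/N = 6000/256 = 375/16 Hz
Zero-padded DFT: N = 4096, resolution = f_s/N = 6000/4096 = 375/256 Hz
Zero-padding interpolates the spectrum (finer frequency grid)
but does NOT improve the true spectral resolution (ability to resolve close frequencies).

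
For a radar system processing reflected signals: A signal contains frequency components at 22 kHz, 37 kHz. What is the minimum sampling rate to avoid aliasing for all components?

The highest frequency component is f_max = 37 kHz.
Nyquist rate = 2 * f_max = 2 * 37 kHz = 74 kHz.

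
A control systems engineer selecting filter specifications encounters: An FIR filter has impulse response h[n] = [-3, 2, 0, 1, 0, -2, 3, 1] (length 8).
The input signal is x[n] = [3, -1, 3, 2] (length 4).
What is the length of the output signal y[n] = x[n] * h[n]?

For linear convolution, the output length is:
len(y) = len(x) + len(h) - 1 = 4 + 8 - 1 = 11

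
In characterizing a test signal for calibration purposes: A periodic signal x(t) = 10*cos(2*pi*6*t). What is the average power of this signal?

Average power of A*cos(wt) is A^2/2.
P = 10^2 / 2 = 100/2 = 50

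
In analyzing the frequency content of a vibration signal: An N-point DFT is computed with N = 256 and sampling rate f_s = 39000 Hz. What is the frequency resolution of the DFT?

DFT frequency resolution = f_s / N
= 39000 / 256 = 4875/32 Hz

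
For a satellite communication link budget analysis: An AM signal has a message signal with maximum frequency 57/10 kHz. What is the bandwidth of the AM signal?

In AM (double-sideband), the bandwidth is twice the message frequency.
BW = 2 * f_m = 2 * 57/10 kHz = 57/5 kHz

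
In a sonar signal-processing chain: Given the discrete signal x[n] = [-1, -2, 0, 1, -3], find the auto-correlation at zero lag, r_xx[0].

The auto-correlation at zero lag r_xx[0] equals the signal energy.
r_xx[0] = sum of x[n]^2 = (-1)^2 + (-2)^2 + 0^2 + 1^2 + (-3)^2
= 1 + 4 + 0 + 1 + 9 = 15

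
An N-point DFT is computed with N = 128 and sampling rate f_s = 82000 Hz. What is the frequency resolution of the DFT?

DFT frequency resolution = f_s / N
= 82000 / 128 = 5125/8 Hz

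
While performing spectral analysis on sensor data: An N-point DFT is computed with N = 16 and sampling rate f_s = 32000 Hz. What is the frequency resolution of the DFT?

DFT frequency resolution = f_s / N
= 32000 / 16 = 2000 Hz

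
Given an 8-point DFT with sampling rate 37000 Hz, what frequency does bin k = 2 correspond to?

The frequency of DFT bin k is: f_k = k * f_s / N
f_2 = 2 * 37000 / 8 = 9250 Hz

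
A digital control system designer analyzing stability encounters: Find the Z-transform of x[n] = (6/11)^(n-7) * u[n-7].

Time-shifting property: if X(z) = Z{x[n]}, then Z{x[n-d]} = z^(-d) * X(z)
X(z) = z/(z - 6/11) for x[n] = (6/11)^n * u[n]
Z{x[n-7]} = z^(-7) * z/(z - 6/11) = z^(-6)/(z - 6/11)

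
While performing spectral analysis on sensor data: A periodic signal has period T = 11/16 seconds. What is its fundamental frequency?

The fundamental frequency is the reciprocal of the period.
f = 1/T = 1/(11/16) = 16/11 Hz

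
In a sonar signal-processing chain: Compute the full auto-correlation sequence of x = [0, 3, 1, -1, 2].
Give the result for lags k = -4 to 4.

r_xx[k] = sum_m x[m]*x[m+k], indexed from 0, for k = -4 to 4:
  r_xx[-4] = x[4]*x[0] = 0
  r_xx[-3] = x[3]*x[0] + x[4]*x[1] = 6
  r_xx[-2] = x[2]*x[0] + x[3]*x[1] + x[4]*x[2] = -1
  r_xx[-1] = x[1]*x[0] + x[2]*x[1] + x[3]*x[2] + x[4]*x[3] = 0
  r_xx[0] = x[0]*x[0] + x[1]*x[1] + x[2]*x[2] + x[3]*x[3] + x[4]*x[4] = 15
  r_xx[1] = x[0]*x[1] + x[1]*x[2] + x[2]*x[3] + x[3]*x[4] = 0
  r_xx[2] = x[0]*x[2] + x[1]*x[3] + x[2]*x[4] = -1
  r_xx[3] = x[0]*x[3] + x[1]*x[4] = 6
  r_xx[4] = x[0]*x[4] = 0
r_xx = [0, 6, -1, 0, 15, 0, -1, 6, 0]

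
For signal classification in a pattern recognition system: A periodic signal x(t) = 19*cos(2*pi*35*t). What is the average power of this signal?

Average power of A*cos(wt) is A^2/2.
P = 19^2 / 2 = 361/2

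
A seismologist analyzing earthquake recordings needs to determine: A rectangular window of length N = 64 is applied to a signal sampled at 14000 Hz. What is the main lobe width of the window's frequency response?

For a rectangular window of length N,
the main lobe width in frequency is 2*f_s/N.
= 2*14000/64 = 875/2 Hz
This determines the minimum frequency separation for resolving two sinusoids.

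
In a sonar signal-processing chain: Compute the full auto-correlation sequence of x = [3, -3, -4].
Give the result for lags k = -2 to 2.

r_xx[k] = sum_m x[m]*x[m+k], indexed from 0, for k = -2 to 2:
  r_xx[-2] = x[2]*x[0] = -12
  r_xx[-1] = x[1]*x[0] + x[2]*x[1] = 3
  r_xx[0] = x[0]*x[0] + x[1]*x[1] + x[2]*x[2] = 34
  r_xx[1] = x[0]*x[1] + x[1]*x[2] = 3
  r_xx[2] = x[0]*x[2] = -12
r_xx = [-12, 3, 34, 3, -12]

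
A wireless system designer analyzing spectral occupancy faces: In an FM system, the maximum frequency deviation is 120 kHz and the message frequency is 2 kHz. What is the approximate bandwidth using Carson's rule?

Carson's rule: BW = 2*(delta_f + f_m)
= 2*(120 + 2) kHz = 244 kHz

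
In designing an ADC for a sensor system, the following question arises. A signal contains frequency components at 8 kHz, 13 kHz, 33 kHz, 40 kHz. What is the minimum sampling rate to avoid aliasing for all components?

The highest frequency component is f_max = 40 kHz.
Nyquist rate = 2 * f_max = 2 * 40 kHz = 80 kHz.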